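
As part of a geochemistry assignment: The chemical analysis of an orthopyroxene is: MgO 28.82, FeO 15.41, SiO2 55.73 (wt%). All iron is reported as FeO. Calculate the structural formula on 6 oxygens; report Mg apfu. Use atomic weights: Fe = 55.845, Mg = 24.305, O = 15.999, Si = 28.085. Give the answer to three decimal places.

1.541 Mg apfu

MgO: 28.82/40.304 = 0.71507 mol → 0.71507 mol Mg, 0.71507 mol O.
FeO: 15.41/71.844 = 0.21449 mol → 0.21449 mol Fe, 0.21449 mol O.
SiO2: 55.73/60.083 = 0.92755 mol → 0.92755 mol Si, 1.85510 mol O.
Total oxygen = 2.78466 mol. Normalization factor = 6/2.78466 = 2.15466.
Mg per 6 O = 0.71507 × 2.15466 = 1.541.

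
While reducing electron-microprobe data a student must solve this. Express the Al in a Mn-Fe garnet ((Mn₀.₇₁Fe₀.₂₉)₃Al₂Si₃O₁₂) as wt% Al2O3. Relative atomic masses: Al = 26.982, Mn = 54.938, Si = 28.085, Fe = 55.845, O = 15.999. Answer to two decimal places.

20.56 wt%

Formula mass = 495.810 g/mol.
2 Al → 1.0000 mol Al2O3 per formula unit; M(Al2O3) = 101.961, so Al2O3 mass = 101.961 g.
101.961/495.810 × 100 = 20.56 wt%.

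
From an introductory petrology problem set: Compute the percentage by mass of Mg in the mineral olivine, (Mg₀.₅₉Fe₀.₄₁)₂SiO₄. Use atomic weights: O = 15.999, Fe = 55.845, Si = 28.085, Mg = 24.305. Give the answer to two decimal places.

17.22 mass %

Formula mass = 1.18×24.305 + 0.82×55.845 + 1×28.085 + 4×15.999 = 166.554 g/mol, of which 28.680 g is Mg.
So Mg makes up 28.680/166.554 = 0.1722 of the mass, i.e. 17.22%.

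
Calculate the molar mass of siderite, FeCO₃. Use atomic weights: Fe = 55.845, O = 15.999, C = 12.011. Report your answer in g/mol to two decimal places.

The formula mass is the sum 1(55.845) + 1(12.011) + 3(15.999).

115.85 g/mol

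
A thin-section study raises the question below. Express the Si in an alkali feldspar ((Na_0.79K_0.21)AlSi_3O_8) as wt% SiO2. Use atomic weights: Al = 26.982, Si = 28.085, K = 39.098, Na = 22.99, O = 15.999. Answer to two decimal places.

Molar mass of (Na_0.79K_0.21)AlSi_3O_8 = 0.79×22.99 + 0.21×39.098 + 1×26.982 + 3×28.085 + 8×15.999 = 265.602 g/mol.
Each formula unit contains 3 Si, equivalent to 3/1 = 3.0000 mol SiO2.
M(SiO2) = 1×28.085 + 2×15.999 = 60.083 g/mol.
Mass of SiO2 per formula unit = 3.0000 × 60.083 = 180.249 g.
SiO2 wt% = 180.249 / 265.602 × 100 = 67.86%.

67.86 wt%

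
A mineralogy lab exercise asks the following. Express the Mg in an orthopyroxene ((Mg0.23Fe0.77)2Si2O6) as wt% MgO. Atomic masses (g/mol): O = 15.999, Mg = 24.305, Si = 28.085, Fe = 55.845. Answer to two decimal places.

7.44 wt%

Molar mass of (Mg0.23Fe0.77)2Si2O6 = 0.46×24.305 + 1.54×55.845 + 2×28.085 + 6×15.999 = 249.346 g/mol.
Each formula unit contains 0.46 Mg, equivalent to 0.46/1 = 0.4600 mol MgO.
M(MgO) = 1×24.305 + 1×15.999 = 40.304 g/mol.
Mass of MgO per formula unit = 0.4600 × 40.304 = 18.540 g.
MgO wt% = 18.540 / 249.346 × 100 = 7.44%.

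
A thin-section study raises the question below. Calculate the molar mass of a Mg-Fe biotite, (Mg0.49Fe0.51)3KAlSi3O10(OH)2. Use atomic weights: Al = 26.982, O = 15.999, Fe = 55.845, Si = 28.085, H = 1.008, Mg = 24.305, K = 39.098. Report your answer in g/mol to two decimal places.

465.51 g/mol

M = 1.47(24.305) + 1.53(55.845) + 1(39.098) + 1(26.982) + 3(28.085) + 12(15.999) + 2(1.008)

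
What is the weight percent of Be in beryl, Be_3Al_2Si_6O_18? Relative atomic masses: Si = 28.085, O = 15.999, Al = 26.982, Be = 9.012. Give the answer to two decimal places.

M(Be_3Al_2Si_6O_18) = 537.492 g/mol.
Be contributes 3 × 9.012 = 27.036 g per mole.
27.036/537.492 = 0.0503 → 5.03%.

5.03 weight percent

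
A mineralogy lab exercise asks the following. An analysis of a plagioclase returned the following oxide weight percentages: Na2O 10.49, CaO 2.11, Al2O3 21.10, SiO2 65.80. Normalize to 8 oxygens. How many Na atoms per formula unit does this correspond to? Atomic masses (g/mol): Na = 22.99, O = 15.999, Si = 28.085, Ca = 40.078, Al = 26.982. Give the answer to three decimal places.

10.49 wt% Na2O ÷ 61.979 g/mol = 0.16925 mol, giving 0.33850 Na and 0.16925 O.
2.11 wt% CaO ÷ 56.077 g/mol = 0.03763 mol, giving 0.03763 Ca and 0.03763 O.
21.10 wt% Al2O3 ÷ 101.961 g/mol = 0.20694 mol, giving 0.41388 Al and 0.62082 O.
65.80 wt% SiO2 ÷ 60.083 g/mol = 1.09515 mol, giving 1.09515 Si and 2.19030 O.
Oxygen sums to 3.01800; scaling by 8/3.01800 = 2.65076 puts the formula on 8 O.
Na: 0.33850 × 2.65076 = 0.897 atoms per formula unit.

0.897 Na apfu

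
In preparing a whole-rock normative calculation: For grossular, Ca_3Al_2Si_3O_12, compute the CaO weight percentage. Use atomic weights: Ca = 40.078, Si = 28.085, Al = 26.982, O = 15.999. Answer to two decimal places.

37.35 wt%

Molar mass of Ca_3Al_2Si_3O_12 = 3*40.078 + 2*26.982 + 3*28.085 + 12*15.999 = 450.441 g/mol.
Each formula unit contains 3 Ca, equivalent to 3/1 = 3.0000 mol CaO.
M(CaO) = 1×40.078 + 1×15.999 = 56.077 g/mol.
Mass of CaO per formula unit = 3.0000 × 56.077 = 168.231 g.
CaO wt% = 168.231 / 450.441 × 100 = 37.35%.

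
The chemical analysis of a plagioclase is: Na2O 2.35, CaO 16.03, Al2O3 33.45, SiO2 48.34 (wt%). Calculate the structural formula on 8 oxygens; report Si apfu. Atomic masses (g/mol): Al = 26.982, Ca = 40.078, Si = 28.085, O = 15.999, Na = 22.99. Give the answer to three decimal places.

Na2O (M=61.979): mol = 0.03792; Na = 0.07584, O = 0.03792.
CaO (M=56.077): mol = 0.28586; Ca = 0.28586, O = 0.28586.
Al2O3 (M=101.961): mol = 0.32807; Al = 0.65614, O = 0.98421.
SiO2 (M=60.083): mol = 0.80455; Si = 0.80455, O = 1.60910.
ΣO = 2.91709; factor = 8/ΣO = 2.74246.
Si apfu = 0.80455 × 2.74246 = 2.206.

2.206 Si apfu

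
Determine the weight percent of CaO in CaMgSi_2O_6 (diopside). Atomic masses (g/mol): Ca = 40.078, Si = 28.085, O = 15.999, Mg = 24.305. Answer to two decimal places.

Formula mass = 216.547 g/mol.
1 Ca → 1.0000 mol CaO per formula unit; M(CaO) = 56.077, so CaO mass = 56.077 g.
56.077/216.547 × 100 = 25.90 wt%.

25.90 wt%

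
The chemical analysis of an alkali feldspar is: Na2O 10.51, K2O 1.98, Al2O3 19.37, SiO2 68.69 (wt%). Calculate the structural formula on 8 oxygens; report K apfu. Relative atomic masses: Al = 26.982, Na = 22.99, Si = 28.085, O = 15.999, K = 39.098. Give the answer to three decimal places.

Na2O: 10.51/61.979 = 0.16957 mol → 0.33914 mol Na, 0.16957 mol O.
K2O: 1.98/94.195 = 0.02102 mol → 0.04204 mol K, 0.02102 mol O.
Al2O3: 19.37/101.961 = 0.18997 mol → 0.37994 mol Al, 0.56991 mol O.
SiO2: 68.69/60.083 = 1.14325 mol → 1.14325 mol Si, 2.28650 mol O.
Total oxygen = 3.04700 mol. Normalization factor = 8/3.04700 = 2.62553.
K per 8 O = 0.04204 × 2.62553 = 0.110.

0.110 K apfu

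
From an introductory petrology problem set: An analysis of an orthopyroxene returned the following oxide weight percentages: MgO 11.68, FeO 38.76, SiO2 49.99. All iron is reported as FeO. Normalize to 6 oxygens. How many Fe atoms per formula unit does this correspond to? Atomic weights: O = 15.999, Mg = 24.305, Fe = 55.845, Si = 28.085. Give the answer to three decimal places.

1.298 Fe apfu

MgO: 11.68/40.304 = 0.28980 mol → 0.28980 mol Mg, 0.28980 mol O.
FeO: 38.76/71.844 = 0.53950 mol → 0.53950 mol Fe, 0.53950 mol O.
SiO2: 49.99/60.083 = 0.83202 mol → 0.83202 mol Si, 1.66404 mol O.
Total oxygen = 2.49334 mol. Normalization factor = 6/2.49334 = 2.40641.
Fe per 6 O = 0.53950 × 2.40641 = 1.298.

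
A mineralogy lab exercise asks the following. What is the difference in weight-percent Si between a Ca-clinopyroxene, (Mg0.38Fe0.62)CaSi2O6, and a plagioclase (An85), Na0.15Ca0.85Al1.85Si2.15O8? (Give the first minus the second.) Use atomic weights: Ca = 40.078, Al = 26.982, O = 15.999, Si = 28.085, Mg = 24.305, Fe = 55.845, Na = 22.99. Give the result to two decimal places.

First mineral: 56.170 g Si in 236.102 g formula = 23.79 wt% Si.
Second mineral: 60.383 g Si in 275.806 g formula = 21.89 wt% Si.
23.79% − 21.89% gives a difference of 1.90 percentage points.

1.90 percentage points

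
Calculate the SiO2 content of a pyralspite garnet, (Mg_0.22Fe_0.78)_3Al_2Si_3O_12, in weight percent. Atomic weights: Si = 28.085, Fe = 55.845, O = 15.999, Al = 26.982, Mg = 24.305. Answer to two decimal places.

M((Mg_0.22Fe_0.78)_3Al_2Si_3O_12) = 476.926 g/mol; M(SiO2) = 60.083 g/mol.
Moles SiO2 per formula unit = 3 Si ÷ 1 = 3.0000.
SiO2 fraction = (3.0000 × 60.083) / 476.926 = 180.249/476.926 = 0.3779.

37.79 wt%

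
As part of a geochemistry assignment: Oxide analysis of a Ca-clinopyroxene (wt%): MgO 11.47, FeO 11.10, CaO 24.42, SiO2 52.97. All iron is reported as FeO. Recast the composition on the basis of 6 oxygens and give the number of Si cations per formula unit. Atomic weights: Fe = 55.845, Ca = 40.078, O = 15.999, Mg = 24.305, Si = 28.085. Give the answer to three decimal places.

2.005 Si apfu

MgO: 11.47/40.304 = 0.28459 mol → 0.28459 mol Mg, 0.28459 mol O.
FeO: 11.10/71.844 = 0.15450 mol → 0.15450 mol Fe, 0.15450 mol O.
CaO: 24.42/56.077 = 0.43547 mol → 0.43547 mol Ca, 0.43547 mol O.
SiO2: 52.97/60.083 = 0.88161 mol → 0.88161 mol Si, 1.76322 mol O.
Total oxygen = 2.63778 mol. Normalization factor = 6/2.63778 = 2.27464.
Si per 6 O = 0.88161 × 2.27464 = 2.005.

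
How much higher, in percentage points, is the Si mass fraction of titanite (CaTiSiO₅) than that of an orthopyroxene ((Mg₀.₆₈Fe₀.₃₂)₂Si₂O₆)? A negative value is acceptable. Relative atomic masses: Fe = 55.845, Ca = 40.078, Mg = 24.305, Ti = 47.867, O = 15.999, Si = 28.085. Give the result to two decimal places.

Si in CaTiSiO₅: molar mass 196.025 g/mol; 1×28.085 = 28.085 g → 14.33 wt%.
Si in (Mg₀.₆₈Fe₀.₃₂)₂Si₂O₆: molar mass 220.960 g/mol; 2×28.085 = 56.170 g → 25.42 wt%.
Difference = 14.33 − 25.42 = -11.09 percentage points.

-11.09 percentage points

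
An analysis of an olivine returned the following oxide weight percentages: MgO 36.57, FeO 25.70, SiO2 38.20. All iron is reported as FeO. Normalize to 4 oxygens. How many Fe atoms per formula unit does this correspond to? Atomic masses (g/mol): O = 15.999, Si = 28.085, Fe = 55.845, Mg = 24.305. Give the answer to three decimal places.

MgO (M=40.304): mol = 0.90735; Mg = 0.90735, O = 0.90735.
FeO (M=71.844): mol = 0.35772; Fe = 0.35772, O = 0.35772.
SiO2 (M=60.083): mol = 0.63579; Si = 0.63579, O = 1.27158.
ΣO = 2.53665; factor = 4/ΣO = 1.57688.
Fe apfu = 0.35772 × 1.57688 = 0.564.

0.564 Fe apfu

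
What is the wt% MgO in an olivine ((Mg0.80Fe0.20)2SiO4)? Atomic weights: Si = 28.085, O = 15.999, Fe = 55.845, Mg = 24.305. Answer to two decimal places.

Molar mass of (Mg0.80Fe0.20)2SiO4 = 1.60×24.305 + 0.40×55.845 + 1×28.085 + 4×15.999 = 153.307 g/mol.
Each formula unit contains 1.60 Mg, equivalent to 1.60/1 = 1.6000 mol MgO.
M(MgO) = 1×24.305 + 1×15.999 = 40.304 g/mol.
Mass of MgO per formula unit = 1.6000 × 40.304 = 64.486 g.
MgO wt% = 64.486 / 153.307 × 100 = 42.06%.

42.06 wt%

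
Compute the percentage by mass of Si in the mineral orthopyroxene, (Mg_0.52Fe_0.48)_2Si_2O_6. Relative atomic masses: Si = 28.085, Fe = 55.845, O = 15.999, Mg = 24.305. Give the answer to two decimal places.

24.31 mass %

Formula mass = 1.04*24.305 + 0.96*55.845 + 2*28.085 + 6*15.999 = 231.052 g/mol, of which 56.170 g is Si.
So Si makes up 56.170/231.052 = 0.2431 of the mass, i.e. 24.31%.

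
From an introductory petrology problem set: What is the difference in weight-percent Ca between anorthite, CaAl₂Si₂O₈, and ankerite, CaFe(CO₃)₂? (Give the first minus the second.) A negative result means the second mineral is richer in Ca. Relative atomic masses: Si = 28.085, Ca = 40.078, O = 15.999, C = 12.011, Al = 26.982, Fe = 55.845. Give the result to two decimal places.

-4.15 percentage points

M(CaAl₂Si₂O₈) = 278.204 g/mol, so wt% Ca = 40.078/278.204 × 100 = 14.41%.
M(CaFe(CO₃)₂) = 215.939 g/mol, so wt% Ca = 40.078/215.939 × 100 = 18.56%.
14.41 − 18.56 = -4.15 pp.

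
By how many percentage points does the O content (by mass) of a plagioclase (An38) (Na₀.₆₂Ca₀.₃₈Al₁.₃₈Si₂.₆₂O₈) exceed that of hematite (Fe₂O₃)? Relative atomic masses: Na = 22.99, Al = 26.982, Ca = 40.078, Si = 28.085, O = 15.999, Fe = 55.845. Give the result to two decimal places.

17.65 percentage points

O in Na₀.₆₂Ca₀.₃₈Al₁.₃₈Si₂.₆₂O₈: molar mass 268.293 g/mol; 8×15.999 = 127.992 g → 47.71 wt%.
O in Fe₂O₃: molar mass 159.687 g/mol; 3×15.999 = 47.997 g → 30.06 wt%.
Difference = 47.71 − 30.06 = 17.65 percentage points.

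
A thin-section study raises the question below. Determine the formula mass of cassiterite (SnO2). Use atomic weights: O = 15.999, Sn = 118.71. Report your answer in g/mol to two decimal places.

150.71 g/mol

M = 1*118.71 + 2*15.999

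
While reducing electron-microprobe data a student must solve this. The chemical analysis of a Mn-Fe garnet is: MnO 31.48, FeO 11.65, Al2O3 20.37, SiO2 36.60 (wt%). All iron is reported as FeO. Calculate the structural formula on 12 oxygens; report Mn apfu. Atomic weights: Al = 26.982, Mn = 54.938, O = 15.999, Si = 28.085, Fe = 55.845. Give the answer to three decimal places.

MnO: 31.48/70.937 = 0.44377 mol → 0.44377 mol Mn, 0.44377 mol O.
FeO: 11.65/71.844 = 0.16216 mol → 0.16216 mol Fe, 0.16216 mol O.
Al2O3: 20.37/101.961 = 0.19978 mol → 0.39956 mol Al, 0.59934 mol O.
SiO2: 36.60/60.083 = 0.60916 mol → 0.60916 mol Si, 1.21832 mol O.
Total oxygen = 2.42359 mol. Normalization factor = 12/2.42359 = 4.95133.
Mn per 12 O = 0.44377 × 4.95133 = 2.197.

2.197 Mn apfu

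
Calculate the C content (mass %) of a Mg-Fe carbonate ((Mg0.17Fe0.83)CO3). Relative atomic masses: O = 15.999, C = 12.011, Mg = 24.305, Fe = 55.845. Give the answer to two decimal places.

Molar mass of (Mg0.17Fe0.83)CO3: 0.17*24.305 + 0.83*55.845 + 1*12.011 + 3*15.999 = 110.491 g/mol.
Mass of C per formula unit: 1 × 12.011 = 12.011 g.
Weight fraction C = 12.011 / 110.491 = 0.1087.

10.87 mass %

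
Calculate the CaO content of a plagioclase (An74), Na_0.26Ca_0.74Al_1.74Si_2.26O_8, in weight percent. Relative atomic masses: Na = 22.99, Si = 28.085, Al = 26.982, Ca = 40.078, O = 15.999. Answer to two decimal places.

Formula mass = 274.048 g/mol.
0.74 Ca → 0.7400 mol CaO per formula unit; M(CaO) = 56.077, so CaO mass = 41.497 g.
41.497/274.048 × 100 = 15.14 wt%.

15.14 wt%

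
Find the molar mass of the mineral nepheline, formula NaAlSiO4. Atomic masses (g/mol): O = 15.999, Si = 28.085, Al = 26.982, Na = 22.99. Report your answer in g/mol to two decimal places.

Na: 1 × 22.99 = 22.9900
Al: 1 × 26.982 = 26.9820
Si: 1 × 28.085 = 28.0850
O: 4 × 15.999 = 63.9960
Summing the contributions gives the formula mass.

142.05 g/mol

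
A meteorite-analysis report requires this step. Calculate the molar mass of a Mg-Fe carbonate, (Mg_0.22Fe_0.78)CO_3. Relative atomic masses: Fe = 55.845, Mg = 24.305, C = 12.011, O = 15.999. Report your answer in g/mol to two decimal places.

108.91 g/mol

M = 0.22×24.305 + 0.78×55.845 + 1×12.011 + 3×15.999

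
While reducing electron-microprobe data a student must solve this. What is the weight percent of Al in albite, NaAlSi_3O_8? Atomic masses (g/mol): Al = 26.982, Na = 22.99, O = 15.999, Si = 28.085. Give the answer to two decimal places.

Molar mass of NaAlSi_3O_8: 1×22.99 + 1×26.982 + 3×28.085 + 8×15.999 = 262.219 g/mol.
Mass of Al per formula unit: 1 × 26.982 = 26.982 g.
Weight fraction Al = 26.982 / 262.219 = 0.1029.

10.29 weight percent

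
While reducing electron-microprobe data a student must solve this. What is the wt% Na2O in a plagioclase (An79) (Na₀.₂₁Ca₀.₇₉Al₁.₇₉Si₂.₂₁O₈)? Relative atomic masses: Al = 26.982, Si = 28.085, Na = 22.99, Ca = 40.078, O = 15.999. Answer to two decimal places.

M(Na₀.₂₁Ca₀.₇₉Al₁.₇₉Si₂.₂₁O₈) = 274.847 g/mol; M(Na2O) = 61.979 g/mol.
Moles Na2O per formula unit = 0.21 Na ÷ 2 = 0.1050.
Na2O fraction = (0.1050 × 61.979) / 274.847 = 6.508/274.847 = 0.0237.

2.37 wt%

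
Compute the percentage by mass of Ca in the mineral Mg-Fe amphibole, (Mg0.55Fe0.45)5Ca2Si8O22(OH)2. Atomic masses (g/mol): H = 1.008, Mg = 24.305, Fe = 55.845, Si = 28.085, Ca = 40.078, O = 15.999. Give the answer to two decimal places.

9.07 mass %

Molar mass of (Mg0.55Fe0.45)5Ca2Si8O22(OH)2: 2.75*24.305 + 2.25*55.845 + 2*40.078 + 8*28.085 + 24*15.999 + 2*1.008 = 883.318 g/mol.
Mass of Ca per formula unit: 2 × 40.078 = 80.156 g.
Weight fraction Ca = 80.156 / 883.318 = 0.0907.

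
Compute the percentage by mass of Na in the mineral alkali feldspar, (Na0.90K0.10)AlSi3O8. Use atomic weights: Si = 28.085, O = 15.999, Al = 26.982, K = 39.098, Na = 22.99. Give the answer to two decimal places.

7.84 wt%

Molar mass of (Na0.90K0.10)AlSi3O8: 0.90·22.99 + 0.10·39.098 + 1·26.982 + 3·28.085 + 8·15.999 = 263.830 g/mol.
Mass of Na per formula unit: 0.90 × 22.99 = 20.691 g.
Weight fraction Na = 20.691 / 263.830 = 0.0784.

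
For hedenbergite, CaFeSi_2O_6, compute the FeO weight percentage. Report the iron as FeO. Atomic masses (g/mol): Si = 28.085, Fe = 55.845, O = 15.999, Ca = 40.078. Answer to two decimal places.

28.96 wt%

Molar mass of CaFeSi_2O_6 = 1·40.078 + 1·55.845 + 2·28.085 + 6·15.999 = 248.087 g/mol.
Each formula unit contains 1 Fe, equivalent to 1/1 = 1.0000 mol FeO.
M(FeO) = 1×55.845 + 1×15.999 = 71.844 g/mol.
Mass of FeO per formula unit = 1.0000 × 71.844 = 71.844 g.
FeO wt% = 71.844 / 248.087 × 100 = 28.96%.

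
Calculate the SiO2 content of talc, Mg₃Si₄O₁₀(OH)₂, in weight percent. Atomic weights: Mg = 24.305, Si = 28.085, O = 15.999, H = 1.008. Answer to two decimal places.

63.37 wt%

Formula mass = 379.259 g/mol.
4 Si → 4.0000 mol SiO2 per formula unit; M(SiO2) = 60.083, so SiO2 mass = 240.332 g.
240.332/379.259 × 100 = 63.37 wt%.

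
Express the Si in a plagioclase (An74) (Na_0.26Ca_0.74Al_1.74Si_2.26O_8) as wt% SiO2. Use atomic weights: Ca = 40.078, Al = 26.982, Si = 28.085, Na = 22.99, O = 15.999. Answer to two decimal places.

Molar mass of Na_0.26Ca_0.74Al_1.74Si_2.26O_8 = 0.26·22.99 + 0.74·40.078 + 1.74·26.982 + 2.26·28.085 + 8·15.999 = 274.048 g/mol.
Each formula unit contains 2.26 Si, equivalent to 2.26/1 = 2.2600 mol SiO2.
M(SiO2) = 1×28.085 + 2×15.999 = 60.083 g/mol.
Mass of SiO2 per formula unit = 2.2600 × 60.083 = 135.788 g.
SiO2 wt% = 135.788 / 274.048 × 100 = 49.55%.

49.55 wt%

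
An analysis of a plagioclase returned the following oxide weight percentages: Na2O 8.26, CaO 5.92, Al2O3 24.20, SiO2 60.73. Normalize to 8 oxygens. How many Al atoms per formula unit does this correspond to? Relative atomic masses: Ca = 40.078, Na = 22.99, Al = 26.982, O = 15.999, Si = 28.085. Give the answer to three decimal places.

1.278 Al apfu

8.26 wt% Na2O ÷ 61.979 g/mol = 0.13327 mol, giving 0.26654 Na and 0.13327 O.
5.92 wt% CaO ÷ 56.077 g/mol = 0.10557 mol, giving 0.10557 Ca and 0.10557 O.
24.20 wt% Al2O3 ÷ 101.961 g/mol = 0.23735 mol, giving 0.47470 Al and 0.71205 O.
60.73 wt% SiO2 ÷ 60.083 g/mol = 1.01077 mol, giving 1.01077 Si and 2.02154 O.
Oxygen sums to 2.97243; scaling by 8/2.97243 = 2.69140 puts the formula on 8 O.
Al: 0.47470 × 2.69140 = 1.278 atoms per formula unit.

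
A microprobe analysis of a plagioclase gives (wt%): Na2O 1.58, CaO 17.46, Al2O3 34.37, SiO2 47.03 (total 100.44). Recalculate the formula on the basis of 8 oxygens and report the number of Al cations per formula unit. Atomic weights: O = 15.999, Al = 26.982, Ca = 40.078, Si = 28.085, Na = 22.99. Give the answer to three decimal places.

1.851 Al apfu

1.58 wt% Na2O ÷ 61.979 g/mol = 0.02549 mol, giving 0.05098 Na and 0.02549 O.
17.46 wt% CaO ÷ 56.077 g/mol = 0.31136 mol, giving 0.31136 Ca and 0.31136 O.
34.37 wt% Al2O3 ÷ 101.961 g/mol = 0.33709 mol, giving 0.67418 Al and 1.01127 O.
47.03 wt% SiO2 ÷ 60.083 g/mol = 0.78275 mol, giving 0.78275 Si and 1.56550 O.
Oxygen sums to 2.91362; scaling by 8/2.91362 = 2.74573 puts the formula on 8 O.
Al: 0.67418 × 2.74573 = 1.851 atoms per formula unit.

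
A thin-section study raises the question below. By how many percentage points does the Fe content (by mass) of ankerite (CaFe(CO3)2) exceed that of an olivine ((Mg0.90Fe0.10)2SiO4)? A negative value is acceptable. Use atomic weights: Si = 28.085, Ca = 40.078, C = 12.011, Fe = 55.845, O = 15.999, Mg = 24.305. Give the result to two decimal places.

18.26 percentage points

M(CaFe(CO3)2) = 215.939 g/mol, so wt% Fe = 55.845/215.939 × 100 = 25.86%.
M((Mg0.90Fe0.10)2SiO4) = 146.999 g/mol, so wt% Fe = 11.169/146.999 × 100 = 7.60%.
25.86 − 7.60 = 18.26 pp.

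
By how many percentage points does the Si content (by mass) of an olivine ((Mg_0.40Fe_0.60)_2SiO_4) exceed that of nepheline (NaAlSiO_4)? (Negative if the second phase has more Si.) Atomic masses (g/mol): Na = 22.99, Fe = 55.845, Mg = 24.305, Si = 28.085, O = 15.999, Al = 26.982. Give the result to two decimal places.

Si in (Mg_0.40Fe_0.60)_2SiO_4: molar mass 178.539 g/mol; 1×28.085 = 28.085 g → 15.73 wt%.
Si in NaAlSiO_4: molar mass 142.053 g/mol; 1×28.085 = 28.085 g → 19.77 wt%.
Difference = 15.73 − 19.77 = -4.04 percentage points.

-4.04 percentage points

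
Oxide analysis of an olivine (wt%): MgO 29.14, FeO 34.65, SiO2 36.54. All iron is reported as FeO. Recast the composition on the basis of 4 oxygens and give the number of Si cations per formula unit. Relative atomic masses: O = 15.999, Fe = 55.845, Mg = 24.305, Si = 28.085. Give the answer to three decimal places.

1.005 Si apfu

MgO (M=40.304): mol = 0.72301; Mg = 0.72301, O = 0.72301.
FeO (M=71.844): mol = 0.48229; Fe = 0.48229, O = 0.48229.
SiO2 (M=60.083): mol = 0.60816; Si = 0.60816, O = 1.21632.
ΣO = 2.42162; factor = 4/ΣO = 1.65179.
Si apfu = 0.60816 × 1.65179 = 1.005.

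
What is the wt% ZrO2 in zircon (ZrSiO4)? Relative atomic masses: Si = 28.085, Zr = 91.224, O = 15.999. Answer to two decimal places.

Molar mass of ZrSiO4 = 1×91.224 + 1×28.085 + 4×15.999 = 183.305 g/mol.
Each formula unit contains 1 Zr, equivalent to 1/1 = 1.0000 mol ZrO2.
M(ZrO2) = 1×91.224 + 2×15.999 = 123.222 g/mol.
Mass of ZrO2 per formula unit = 1.0000 × 123.222 = 123.222 g.
ZrO2 wt% = 123.222 / 183.305 × 100 = 67.22%.

67.22 wt%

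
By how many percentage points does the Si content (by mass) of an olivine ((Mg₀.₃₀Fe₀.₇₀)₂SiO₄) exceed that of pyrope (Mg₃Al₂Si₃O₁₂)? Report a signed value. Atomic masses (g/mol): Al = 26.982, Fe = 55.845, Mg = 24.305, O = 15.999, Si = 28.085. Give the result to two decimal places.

Si in (Mg₀.₃₀Fe₀.₇₀)₂SiO₄: molar mass 184.847 g/mol; 1×28.085 = 28.085 g → 15.19 wt%.
Si in Mg₃Al₂Si₃O₁₂: molar mass 403.122 g/mol; 3×28.085 = 84.255 g → 20.90 wt%.
Difference = 15.19 − 20.90 = -5.71 percentage points.

-5.71 percentage points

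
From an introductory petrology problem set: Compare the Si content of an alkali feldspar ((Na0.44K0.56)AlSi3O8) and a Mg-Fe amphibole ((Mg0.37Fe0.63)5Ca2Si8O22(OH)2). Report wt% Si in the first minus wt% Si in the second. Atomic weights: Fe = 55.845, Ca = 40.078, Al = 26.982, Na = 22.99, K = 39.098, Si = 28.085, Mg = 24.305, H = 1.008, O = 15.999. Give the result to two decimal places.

M((Na0.44K0.56)AlSi3O8) = 271.239 g/mol, so wt% Si = 84.255/271.239 × 100 = 31.06%.
M((Mg0.37Fe0.63)5Ca2Si8O22(OH)2) = 911.704 g/mol, so wt% Si = 224.680/911.704 × 100 = 24.64%.
31.06 − 24.64 = 6.42 pp.

6.42 percentage points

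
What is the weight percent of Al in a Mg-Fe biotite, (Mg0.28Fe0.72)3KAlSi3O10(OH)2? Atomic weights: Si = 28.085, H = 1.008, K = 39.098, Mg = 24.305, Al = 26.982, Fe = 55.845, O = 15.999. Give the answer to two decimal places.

Formula mass = 0.84·24.305 + 2.16·55.845 + 1·39.098 + 1·26.982 + 3·28.085 + 12·15.999 + 2·1.008 = 485.380 g/mol, of which 26.982 g is Al.
So Al makes up 26.982/485.380 = 0.0556 of the mass, i.e. 5.56%.

5.56 weight percent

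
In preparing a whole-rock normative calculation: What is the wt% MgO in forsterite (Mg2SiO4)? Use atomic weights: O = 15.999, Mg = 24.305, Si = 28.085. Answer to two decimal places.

57.29 wt%

M(Mg2SiO4) = 140.691 g/mol; M(MgO) = 40.304 g/mol.
Moles MgO per formula unit = 2 Mg ÷ 1 = 2.0000.
MgO fraction = (2.0000 × 40.304) / 140.691 = 80.608/140.691 = 0.5729.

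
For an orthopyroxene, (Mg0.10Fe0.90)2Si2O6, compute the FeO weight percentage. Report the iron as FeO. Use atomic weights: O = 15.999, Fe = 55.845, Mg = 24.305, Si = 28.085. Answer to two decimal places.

Molar mass of (Mg0.10Fe0.90)2Si2O6 = 0.20×24.305 + 1.80×55.845 + 2×28.085 + 6×15.999 = 257.546 g/mol.
Each formula unit contains 1.80 Fe, equivalent to 1.80/1 = 1.8000 mol FeO.
M(FeO) = 1×55.845 + 1×15.999 = 71.844 g/mol.
Mass of FeO per formula unit = 1.8000 × 71.844 = 129.319 g.
FeO wt% = 129.319 / 257.546 × 100 = 50.21%.

50.21 wt%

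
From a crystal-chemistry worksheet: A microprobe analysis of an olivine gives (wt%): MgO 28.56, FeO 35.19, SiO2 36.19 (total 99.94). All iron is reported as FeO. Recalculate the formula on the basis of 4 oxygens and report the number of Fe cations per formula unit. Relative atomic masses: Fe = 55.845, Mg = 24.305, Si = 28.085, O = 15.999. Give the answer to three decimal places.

0.815 Fe apfu

MgO: 28.56/40.304 = 0.70861 mol → 0.70861 mol Mg, 0.70861 mol O.
FeO: 35.19/71.844 = 0.48981 mol → 0.48981 mol Fe, 0.48981 mol O.
SiO2: 36.19/60.083 = 0.60233 mol → 0.60233 mol Si, 1.20466 mol O.
Total oxygen = 2.40308 mol. Normalization factor = 4/2.40308 = 1.66453.
Fe per 4 O = 0.48981 × 1.66453 = 0.815.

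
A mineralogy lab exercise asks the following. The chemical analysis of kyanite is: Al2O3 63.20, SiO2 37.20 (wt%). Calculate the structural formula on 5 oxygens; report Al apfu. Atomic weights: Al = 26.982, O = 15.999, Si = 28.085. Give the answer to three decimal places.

2.001 Al apfu

63.20 wt% Al2O3 ÷ 101.961 g/mol = 0.61984 mol, giving 1.23968 Al and 1.85952 O.
37.20 wt% SiO2 ÷ 60.083 g/mol = 0.61914 mol, giving 0.61914 Si and 1.23828 O.
Oxygen sums to 3.09780; scaling by 5/3.09780 = 1.61405 puts the formula on 5 O.
Al: 1.23968 × 1.61405 = 2.001 atoms per formula unit.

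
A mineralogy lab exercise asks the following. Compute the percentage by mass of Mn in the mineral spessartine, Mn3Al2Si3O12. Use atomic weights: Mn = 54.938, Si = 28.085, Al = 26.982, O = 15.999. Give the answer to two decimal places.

M(Mn3Al2Si3O12) = 495.021 g/mol.
Mn contributes 3 × 54.938 = 164.814 g per mole.
164.814/495.021 = 0.3329 → 33.29%.

33.29 weight percent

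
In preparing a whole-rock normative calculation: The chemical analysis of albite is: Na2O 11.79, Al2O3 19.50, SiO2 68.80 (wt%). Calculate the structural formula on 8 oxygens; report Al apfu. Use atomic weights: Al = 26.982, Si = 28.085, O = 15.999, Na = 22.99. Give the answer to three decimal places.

Na2O: 11.79/61.979 = 0.19023 mol → 0.38046 mol Na, 0.19023 mol O.
Al2O3: 19.50/101.961 = 0.19125 mol → 0.38250 mol Al, 0.57375 mol O.
SiO2: 68.80/60.083 = 1.14508 mol → 1.14508 mol Si, 2.29016 mol O.
Total oxygen = 3.05414 mol. Normalization factor = 8/3.05414 = 2.61940.
Al per 8 O = 0.38250 × 2.61940 = 1.002.

1.002 Al apfu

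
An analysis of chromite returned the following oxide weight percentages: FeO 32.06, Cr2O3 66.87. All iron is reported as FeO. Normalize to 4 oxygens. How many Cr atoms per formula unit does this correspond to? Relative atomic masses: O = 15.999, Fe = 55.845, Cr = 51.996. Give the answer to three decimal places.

32.06 wt% FeO ÷ 71.844 g/mol = 0.44624 mol, giving 0.44624 Fe and 0.44624 O.
66.87 wt% Cr2O3 ÷ 151.989 g/mol = 0.43997 mol, giving 0.87994 Cr and 1.31991 O.
Oxygen sums to 1.76615; scaling by 4/1.76615 = 2.26481 puts the formula on 4 O.
Cr: 0.87994 × 2.26481 = 1.993 atoms per formula unit.

1.993 Cr apfu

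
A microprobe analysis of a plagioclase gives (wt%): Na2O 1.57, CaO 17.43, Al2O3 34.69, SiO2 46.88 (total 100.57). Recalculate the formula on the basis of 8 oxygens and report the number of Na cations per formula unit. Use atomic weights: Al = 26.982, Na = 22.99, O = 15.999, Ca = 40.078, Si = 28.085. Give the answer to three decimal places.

Na2O: 1.57/61.979 = 0.02533 mol → 0.05066 mol Na, 0.02533 mol O.
CaO: 17.43/56.077 = 0.31082 mol → 0.31082 mol Ca, 0.31082 mol O.
Al2O3: 34.69/101.961 = 0.34023 mol → 0.68046 mol Al, 1.02069 mol O.
SiO2: 46.88/60.083 = 0.78025 mol → 0.78025 mol Si, 1.56050 mol O.
Total oxygen = 2.91734 mol. Normalization factor = 8/2.91734 = 2.74222.
Na per 8 O = 0.05066 × 2.74222 = 0.139.

0.139 Na apfu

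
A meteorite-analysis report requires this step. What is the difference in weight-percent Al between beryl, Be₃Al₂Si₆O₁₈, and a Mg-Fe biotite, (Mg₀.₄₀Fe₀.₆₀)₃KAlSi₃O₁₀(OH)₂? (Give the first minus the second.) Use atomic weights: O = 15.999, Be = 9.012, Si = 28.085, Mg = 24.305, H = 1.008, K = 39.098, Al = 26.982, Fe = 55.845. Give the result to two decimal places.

First mineral: 53.964 g Al in 537.492 g formula = 10.04 wt% Al.
Second mineral: 26.982 g Al in 474.026 g formula = 5.69 wt% Al.
10.04% − 5.69% gives a difference of 4.35 percentage points.

4.35 percentage points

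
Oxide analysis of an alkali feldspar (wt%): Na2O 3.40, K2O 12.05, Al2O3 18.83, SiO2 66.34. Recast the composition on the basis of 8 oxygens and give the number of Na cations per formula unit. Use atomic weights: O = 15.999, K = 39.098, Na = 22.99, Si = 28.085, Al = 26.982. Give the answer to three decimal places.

0.298 Na apfu

3.40 wt% Na2O ÷ 61.979 g/mol = 0.05486 mol, giving 0.10972 Na and 0.05486 O.
12.05 wt% K2O ÷ 94.195 g/mol = 0.12793 mol, giving 0.25586 K and 0.12793 O.
18.83 wt% Al2O3 ÷ 101.961 g/mol = 0.18468 mol, giving 0.36936 Al and 0.55404 O.
66.34 wt% SiO2 ÷ 60.083 g/mol = 1.10414 mol, giving 1.10414 Si and 2.20828 O.
Oxygen sums to 2.94511; scaling by 8/2.94511 = 2.71637 puts the formula on 8 O.
Na: 0.10972 × 2.71637 = 0.298 atoms per formula unit.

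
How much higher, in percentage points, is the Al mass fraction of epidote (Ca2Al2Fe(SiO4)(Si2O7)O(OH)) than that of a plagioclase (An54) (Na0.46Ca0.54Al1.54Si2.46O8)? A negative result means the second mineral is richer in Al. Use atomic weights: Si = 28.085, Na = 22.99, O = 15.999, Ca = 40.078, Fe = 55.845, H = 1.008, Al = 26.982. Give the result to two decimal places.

-4.17 percentage points

Al in Ca2Al2Fe(SiO4)(Si2O7)O(OH): molar mass 483.215 g/mol; 2×26.982 = 53.964 g → 11.17 wt%.
Al in Na0.46Ca0.54Al1.54Si2.46O8: molar mass 270.851 g/mol; 1.54×26.982 = 41.552 g → 15.34 wt%.
Difference = 11.17 − 15.34 = -4.17 percentage points.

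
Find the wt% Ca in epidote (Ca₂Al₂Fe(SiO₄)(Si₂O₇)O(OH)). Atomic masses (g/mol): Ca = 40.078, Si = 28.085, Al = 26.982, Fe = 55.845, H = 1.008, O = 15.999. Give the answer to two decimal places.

16.59 wt%

Formula mass = 2·40.078 + 2·26.982 + 1·55.845 + 3·28.085 + 13·15.999 + 1·1.008 = 483.215 g/mol, of which 80.156 g is Ca.
So Ca makes up 80.156/483.215 = 0.1659 of the mass, i.e. 16.59%.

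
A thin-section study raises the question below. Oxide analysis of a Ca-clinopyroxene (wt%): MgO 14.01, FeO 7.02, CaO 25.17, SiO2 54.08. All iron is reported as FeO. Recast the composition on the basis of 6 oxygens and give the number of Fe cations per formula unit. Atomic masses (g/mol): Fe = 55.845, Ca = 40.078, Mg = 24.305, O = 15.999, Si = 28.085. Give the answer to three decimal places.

MgO: 14.01/40.304 = 0.34761 mol → 0.34761 mol Mg, 0.34761 mol O.
FeO: 7.02/71.844 = 0.09771 mol → 0.09771 mol Fe, 0.09771 mol O.
CaO: 25.17/56.077 = 0.44885 mol → 0.44885 mol Ca, 0.44885 mol O.
SiO2: 54.08/60.083 = 0.90009 mol → 0.90009 mol Si, 1.80018 mol O.
Total oxygen = 2.69435 mol. Normalization factor = 6/2.69435 = 2.22688.
Fe per 6 O = 0.09771 × 2.22688 = 0.218.

0.218 Fe apfu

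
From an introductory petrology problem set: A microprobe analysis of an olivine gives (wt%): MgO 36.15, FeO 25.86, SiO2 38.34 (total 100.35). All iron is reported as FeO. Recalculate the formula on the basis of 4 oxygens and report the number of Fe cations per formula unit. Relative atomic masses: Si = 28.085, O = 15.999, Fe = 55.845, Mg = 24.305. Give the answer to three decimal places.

0.568 Fe apfu

MgO: 36.15/40.304 = 0.89693 mol → 0.89693 mol Mg, 0.89693 mol O.
FeO: 25.86/71.844 = 0.35995 mol → 0.35995 mol Fe, 0.35995 mol O.
SiO2: 38.34/60.083 = 0.63812 mol → 0.63812 mol Si, 1.27624 mol O.
Total oxygen = 2.53312 mol. Normalization factor = 4/2.53312 = 1.57908.
Fe per 4 O = 0.35995 × 1.57908 = 0.568.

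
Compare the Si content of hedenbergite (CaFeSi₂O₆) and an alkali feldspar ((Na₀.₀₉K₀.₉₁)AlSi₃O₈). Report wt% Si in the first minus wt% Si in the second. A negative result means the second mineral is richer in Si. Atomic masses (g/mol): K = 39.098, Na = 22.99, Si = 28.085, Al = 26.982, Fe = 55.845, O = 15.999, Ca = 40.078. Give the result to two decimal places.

Si in CaFeSi₂O₆: molar mass 248.087 g/mol; 2×28.085 = 56.170 g → 22.64 wt%.
Si in (Na₀.₀₉K₀.₉₁)AlSi₃O₈: molar mass 276.877 g/mol; 3×28.085 = 84.255 g → 30.43 wt%.
Difference = 22.64 − 30.43 = -7.79 percentage points.

-7.79 percentage points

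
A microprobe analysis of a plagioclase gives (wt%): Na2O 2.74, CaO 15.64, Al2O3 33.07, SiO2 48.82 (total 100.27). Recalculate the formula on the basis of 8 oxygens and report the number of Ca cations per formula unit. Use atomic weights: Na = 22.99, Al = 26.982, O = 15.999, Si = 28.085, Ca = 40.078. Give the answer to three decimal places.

0.764 Ca apfu

Na2O (M=61.979): mol = 0.04421; Na = 0.08842, O = 0.04421.
CaO (M=56.077): mol = 0.27890; Ca = 0.27890, O = 0.27890.
Al2O3 (M=101.961): mol = 0.32434; Al = 0.64868, O = 0.97302.
SiO2 (M=60.083): mol = 0.81254; Si = 0.81254, O = 1.62508.
ΣO = 2.92121; factor = 8/ΣO = 2.73859.
Ca apfu = 0.27890 × 2.73859 = 0.764.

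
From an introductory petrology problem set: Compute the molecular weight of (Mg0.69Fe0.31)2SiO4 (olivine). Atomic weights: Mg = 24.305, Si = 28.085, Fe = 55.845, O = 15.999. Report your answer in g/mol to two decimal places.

Mg: 1.38 × 24.305 = 33.5409
Fe: 0.62 × 55.845 = 34.6239
Si: 1 × 28.085 = 28.0850
O: 4 × 15.999 = 63.9960
Summing the contributions gives the formula mass.

160.25 g/mol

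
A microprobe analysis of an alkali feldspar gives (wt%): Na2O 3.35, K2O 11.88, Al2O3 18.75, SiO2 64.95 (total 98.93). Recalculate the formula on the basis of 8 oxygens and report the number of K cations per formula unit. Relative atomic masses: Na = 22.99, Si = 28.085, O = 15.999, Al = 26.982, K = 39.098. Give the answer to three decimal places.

Na2O: 3.35/61.979 = 0.05405 mol → 0.10810 mol Na, 0.05405 mol O.
K2O: 11.88/94.195 = 0.12612 mol → 0.25224 mol K, 0.12612 mol O.
Al2O3: 18.75/101.961 = 0.18389 mol → 0.36778 mol Al, 0.55167 mol O.
SiO2: 64.95/60.083 = 1.08100 mol → 1.08100 mol Si, 2.16200 mol O.
Total oxygen = 2.89384 mol. Normalization factor = 8/2.89384 = 2.76449.
K per 8 O = 0.25224 × 2.76449 = 0.697.

0.697 K apfu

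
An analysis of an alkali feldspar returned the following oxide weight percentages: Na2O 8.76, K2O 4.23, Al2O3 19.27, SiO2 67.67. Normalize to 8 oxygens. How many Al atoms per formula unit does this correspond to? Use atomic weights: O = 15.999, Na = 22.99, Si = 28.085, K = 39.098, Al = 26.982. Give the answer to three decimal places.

1.006 Al apfu

8.76 wt% Na2O ÷ 61.979 g/mol = 0.14134 mol, giving 0.28268 Na and 0.14134 O.
4.23 wt% K2O ÷ 94.195 g/mol = 0.04491 mol, giving 0.08982 K and 0.04491 O.
19.27 wt% Al2O3 ÷ 101.961 g/mol = 0.18899 mol, giving 0.37798 Al and 0.56697 O.
67.67 wt% SiO2 ÷ 60.083 g/mol = 1.12628 mol, giving 1.12628 Si and 2.25256 O.
Oxygen sums to 3.00578; scaling by 8/3.00578 = 2.66154 puts the formula on 8 O.
Al: 0.37798 × 2.66154 = 1.006 atoms per formula unit.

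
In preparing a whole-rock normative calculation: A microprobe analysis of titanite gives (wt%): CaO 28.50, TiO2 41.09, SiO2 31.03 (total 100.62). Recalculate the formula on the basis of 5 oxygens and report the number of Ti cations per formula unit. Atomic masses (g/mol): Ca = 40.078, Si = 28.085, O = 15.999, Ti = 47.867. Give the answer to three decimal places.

1.001 Ti apfu

CaO: 28.50/56.077 = 0.50823 mol → 0.50823 mol Ca, 0.50823 mol O.
TiO2: 41.09/79.865 = 0.51449 mol → 0.51449 mol Ti, 1.02898 mol O.
SiO2: 31.03/60.083 = 0.51645 mol → 0.51645 mol Si, 1.03290 mol O.
Total oxygen = 2.57011 mol. Normalization factor = 5/2.57011 = 1.94544.
Ti per 5 O = 0.51449 × 1.94544 = 1.001.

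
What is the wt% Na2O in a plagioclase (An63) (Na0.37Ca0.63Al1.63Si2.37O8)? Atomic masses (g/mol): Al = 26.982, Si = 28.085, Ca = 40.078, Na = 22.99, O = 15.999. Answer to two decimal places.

Molar mass of Na0.37Ca0.63Al1.63Si2.37O8 = 0.37*22.99 + 0.63*40.078 + 1.63*26.982 + 2.37*28.085 + 8*15.999 = 272.290 g/mol.
Each formula unit contains 0.37 Na, equivalent to 0.37/2 = 0.1850 mol Na2O.
M(Na2O) = 2×22.99 + 1×15.999 = 61.979 g/mol.
Mass of Na2O per formula unit = 0.1850 × 61.979 = 11.466 g.
Na2O wt% = 11.466 / 272.290 × 100 = 4.21%.

4.21 wt%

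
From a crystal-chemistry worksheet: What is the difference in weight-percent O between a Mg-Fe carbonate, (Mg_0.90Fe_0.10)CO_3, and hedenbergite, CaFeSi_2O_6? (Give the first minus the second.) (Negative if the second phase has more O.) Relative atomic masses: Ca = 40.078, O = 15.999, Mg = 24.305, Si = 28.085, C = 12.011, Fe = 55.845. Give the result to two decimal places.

M((Mg_0.90Fe_0.10)CO_3) = 87.467 g/mol, so wt% O = 47.997/87.467 × 100 = 54.87%.
M(CaFeSi_2O_6) = 248.087 g/mol, so wt% O = 95.994/248.087 × 100 = 38.69%.
54.87 − 38.69 = 16.18 pp.

16.18 percentage points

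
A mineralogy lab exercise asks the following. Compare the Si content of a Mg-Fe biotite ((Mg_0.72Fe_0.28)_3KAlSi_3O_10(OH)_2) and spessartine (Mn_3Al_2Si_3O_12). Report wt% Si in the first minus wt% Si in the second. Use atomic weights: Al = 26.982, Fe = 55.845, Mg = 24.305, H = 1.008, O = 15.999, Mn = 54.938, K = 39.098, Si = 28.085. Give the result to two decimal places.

1.97 percentage points

M((Mg_0.72Fe_0.28)_3KAlSi_3O_10(OH)_2) = 443.748 g/mol, so wt% Si = 84.255/443.748 × 100 = 18.99%.
M(Mn_3Al_2Si_3O_12) = 495.021 g/mol, so wt% Si = 84.255/495.021 × 100 = 17.02%.
18.99 − 17.02 = 1.97 pp.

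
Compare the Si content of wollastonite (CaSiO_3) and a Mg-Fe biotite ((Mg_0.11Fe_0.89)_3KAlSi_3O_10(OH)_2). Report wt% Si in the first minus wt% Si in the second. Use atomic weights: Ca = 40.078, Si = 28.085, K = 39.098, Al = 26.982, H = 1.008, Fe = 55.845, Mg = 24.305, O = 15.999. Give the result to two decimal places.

First mineral: 28.085 g Si in 116.160 g formula = 24.18 wt% Si.
Second mineral: 84.255 g Si in 501.466 g formula = 16.80 wt% Si.
24.18% − 16.80% gives a difference of 7.38 percentage points.

7.38 percentage points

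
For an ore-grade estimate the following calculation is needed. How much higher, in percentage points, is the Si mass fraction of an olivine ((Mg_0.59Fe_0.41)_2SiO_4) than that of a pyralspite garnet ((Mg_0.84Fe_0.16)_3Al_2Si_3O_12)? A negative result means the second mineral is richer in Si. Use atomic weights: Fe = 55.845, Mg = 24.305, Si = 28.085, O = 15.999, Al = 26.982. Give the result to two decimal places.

-3.28 percentage points

First mineral: 28.085 g Si in 166.554 g formula = 16.86 wt% Si.
Second mineral: 84.255 g Si in 418.261 g formula = 20.14 wt% Si.
16.86% − 20.14% gives a difference of -3.28 percentage points.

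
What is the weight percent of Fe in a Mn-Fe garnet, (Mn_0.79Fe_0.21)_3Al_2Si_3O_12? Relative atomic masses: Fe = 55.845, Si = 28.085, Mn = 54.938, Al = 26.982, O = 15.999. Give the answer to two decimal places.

7.10 wt%

Formula mass = 2.37×54.938 + 0.63×55.845 + 2×26.982 + 3×28.085 + 12×15.999 = 495.592 g/mol, of which 35.182 g is Fe.
So Fe makes up 35.182/495.592 = 0.0710 of the mass, i.e. 7.10%.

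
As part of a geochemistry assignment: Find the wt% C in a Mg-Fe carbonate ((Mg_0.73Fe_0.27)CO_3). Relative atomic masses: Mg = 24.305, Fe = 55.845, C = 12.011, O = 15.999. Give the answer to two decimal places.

M((Mg_0.73Fe_0.27)CO_3) = 92.829 g/mol.
C contributes 1 × 12.011 = 12.011 g per mole.
12.011/92.829 = 0.1294 → 12.94%.

12.94 weight percent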